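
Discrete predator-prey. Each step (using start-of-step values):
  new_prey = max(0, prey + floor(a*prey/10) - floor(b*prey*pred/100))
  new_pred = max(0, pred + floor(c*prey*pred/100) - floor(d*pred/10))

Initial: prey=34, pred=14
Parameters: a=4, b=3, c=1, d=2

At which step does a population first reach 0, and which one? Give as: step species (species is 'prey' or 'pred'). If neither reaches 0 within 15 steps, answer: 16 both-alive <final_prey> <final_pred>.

Answer: 16 both-alive 14 6

Derivation:
Step 1: prey: 34+13-14=33; pred: 14+4-2=16
Step 2: prey: 33+13-15=31; pred: 16+5-3=18
Step 3: prey: 31+12-16=27; pred: 18+5-3=20
Step 4: prey: 27+10-16=21; pred: 20+5-4=21
Step 5: prey: 21+8-13=16; pred: 21+4-4=21
Step 6: prey: 16+6-10=12; pred: 21+3-4=20
Step 7: prey: 12+4-7=9; pred: 20+2-4=18
Step 8: prey: 9+3-4=8; pred: 18+1-3=16
Step 9: prey: 8+3-3=8; pred: 16+1-3=14
Step 10: prey: 8+3-3=8; pred: 14+1-2=13
Step 11: prey: 8+3-3=8; pred: 13+1-2=12
Step 12: prey: 8+3-2=9; pred: 12+0-2=10
Step 13: prey: 9+3-2=10; pred: 10+0-2=8
Step 14: prey: 10+4-2=12; pred: 8+0-1=7
Step 15: prey: 12+4-2=14; pred: 7+0-1=6
No extinction within 15 steps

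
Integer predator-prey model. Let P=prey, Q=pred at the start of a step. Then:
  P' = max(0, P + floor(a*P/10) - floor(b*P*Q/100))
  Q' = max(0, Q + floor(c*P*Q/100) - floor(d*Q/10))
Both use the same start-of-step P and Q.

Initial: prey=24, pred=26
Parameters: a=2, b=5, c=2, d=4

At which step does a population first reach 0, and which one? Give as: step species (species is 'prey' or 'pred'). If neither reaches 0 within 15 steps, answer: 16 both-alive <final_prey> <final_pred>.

Step 1: prey: 24+4-31=0; pred: 26+12-10=28
First extinction: prey at step 1

Answer: 1 prey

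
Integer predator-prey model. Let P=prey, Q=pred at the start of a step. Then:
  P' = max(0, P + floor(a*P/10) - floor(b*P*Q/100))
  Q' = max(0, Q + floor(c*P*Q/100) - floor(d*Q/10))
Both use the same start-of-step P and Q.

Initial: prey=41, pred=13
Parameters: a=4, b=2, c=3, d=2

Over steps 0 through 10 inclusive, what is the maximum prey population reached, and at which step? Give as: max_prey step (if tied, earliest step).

Answer: 47 1

Derivation:
Step 1: prey: 41+16-10=47; pred: 13+15-2=26
Step 2: prey: 47+18-24=41; pred: 26+36-5=57
Step 3: prey: 41+16-46=11; pred: 57+70-11=116
Step 4: prey: 11+4-25=0; pred: 116+38-23=131
Step 5: prey: 0+0-0=0; pred: 131+0-26=105
Step 6: prey: 0+0-0=0; pred: 105+0-21=84
Step 7: prey: 0+0-0=0; pred: 84+0-16=68
Step 8: prey: 0+0-0=0; pred: 68+0-13=55
Step 9: prey: 0+0-0=0; pred: 55+0-11=44
Step 10: prey: 0+0-0=0; pred: 44+0-8=36
Max prey = 47 at step 1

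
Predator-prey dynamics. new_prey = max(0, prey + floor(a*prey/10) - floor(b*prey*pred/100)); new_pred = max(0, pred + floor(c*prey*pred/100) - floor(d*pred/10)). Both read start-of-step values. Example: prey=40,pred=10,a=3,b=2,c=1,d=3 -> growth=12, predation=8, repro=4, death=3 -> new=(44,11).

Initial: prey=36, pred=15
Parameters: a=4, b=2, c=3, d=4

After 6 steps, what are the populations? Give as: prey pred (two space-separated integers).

Answer: 0 31

Derivation:
Step 1: prey: 36+14-10=40; pred: 15+16-6=25
Step 2: prey: 40+16-20=36; pred: 25+30-10=45
Step 3: prey: 36+14-32=18; pred: 45+48-18=75
Step 4: prey: 18+7-27=0; pred: 75+40-30=85
Step 5: prey: 0+0-0=0; pred: 85+0-34=51
Step 6: prey: 0+0-0=0; pred: 51+0-20=31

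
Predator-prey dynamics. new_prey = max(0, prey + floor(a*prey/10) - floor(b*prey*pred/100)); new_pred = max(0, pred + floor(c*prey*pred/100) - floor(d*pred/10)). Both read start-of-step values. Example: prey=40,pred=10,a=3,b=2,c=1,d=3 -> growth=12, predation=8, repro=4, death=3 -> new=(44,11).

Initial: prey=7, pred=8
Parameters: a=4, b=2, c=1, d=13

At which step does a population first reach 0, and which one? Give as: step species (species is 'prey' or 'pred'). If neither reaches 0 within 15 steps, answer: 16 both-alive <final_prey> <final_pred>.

Step 1: prey: 7+2-1=8; pred: 8+0-10=0
First extinction: pred at step 1

Answer: 1 pred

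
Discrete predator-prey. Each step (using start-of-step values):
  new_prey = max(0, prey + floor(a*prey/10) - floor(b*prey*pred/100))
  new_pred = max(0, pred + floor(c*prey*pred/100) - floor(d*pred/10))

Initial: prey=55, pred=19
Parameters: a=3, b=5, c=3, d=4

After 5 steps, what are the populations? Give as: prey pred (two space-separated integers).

Step 1: prey: 55+16-52=19; pred: 19+31-7=43
Step 2: prey: 19+5-40=0; pred: 43+24-17=50
Step 3: prey: 0+0-0=0; pred: 50+0-20=30
Step 4: prey: 0+0-0=0; pred: 30+0-12=18
Step 5: prey: 0+0-0=0; pred: 18+0-7=11

Answer: 0 11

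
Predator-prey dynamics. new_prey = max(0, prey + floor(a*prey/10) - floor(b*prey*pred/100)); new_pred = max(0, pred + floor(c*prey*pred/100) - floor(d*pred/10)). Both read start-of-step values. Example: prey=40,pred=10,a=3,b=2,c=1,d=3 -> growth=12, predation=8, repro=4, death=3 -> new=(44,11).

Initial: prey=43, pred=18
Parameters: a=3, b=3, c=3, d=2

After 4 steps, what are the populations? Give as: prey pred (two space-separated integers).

Answer: 0 52

Derivation:
Step 1: prey: 43+12-23=32; pred: 18+23-3=38
Step 2: prey: 32+9-36=5; pred: 38+36-7=67
Step 3: prey: 5+1-10=0; pred: 67+10-13=64
Step 4: prey: 0+0-0=0; pred: 64+0-12=52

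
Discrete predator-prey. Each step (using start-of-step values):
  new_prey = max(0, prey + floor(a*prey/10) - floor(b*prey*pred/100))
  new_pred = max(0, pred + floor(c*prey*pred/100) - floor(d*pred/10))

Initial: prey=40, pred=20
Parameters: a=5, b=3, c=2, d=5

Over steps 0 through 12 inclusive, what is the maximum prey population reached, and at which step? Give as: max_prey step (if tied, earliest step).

Step 1: prey: 40+20-24=36; pred: 20+16-10=26
Step 2: prey: 36+18-28=26; pred: 26+18-13=31
Step 3: prey: 26+13-24=15; pred: 31+16-15=32
Step 4: prey: 15+7-14=8; pred: 32+9-16=25
Step 5: prey: 8+4-6=6; pred: 25+4-12=17
Step 6: prey: 6+3-3=6; pred: 17+2-8=11
Step 7: prey: 6+3-1=8; pred: 11+1-5=7
Step 8: prey: 8+4-1=11; pred: 7+1-3=5
Step 9: prey: 11+5-1=15; pred: 5+1-2=4
Step 10: prey: 15+7-1=21; pred: 4+1-2=3
Step 11: prey: 21+10-1=30; pred: 3+1-1=3
Step 12: prey: 30+15-2=43; pred: 3+1-1=3
Max prey = 43 at step 12

Answer: 43 12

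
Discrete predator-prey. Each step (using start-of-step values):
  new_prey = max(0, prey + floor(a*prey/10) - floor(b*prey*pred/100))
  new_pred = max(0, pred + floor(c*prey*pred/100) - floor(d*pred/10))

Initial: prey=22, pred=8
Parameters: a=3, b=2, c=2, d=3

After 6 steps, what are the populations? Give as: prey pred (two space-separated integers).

Answer: 24 30

Derivation:
Step 1: prey: 22+6-3=25; pred: 8+3-2=9
Step 2: prey: 25+7-4=28; pred: 9+4-2=11
Step 3: prey: 28+8-6=30; pred: 11+6-3=14
Step 4: prey: 30+9-8=31; pred: 14+8-4=18
Step 5: prey: 31+9-11=29; pred: 18+11-5=24
Step 6: prey: 29+8-13=24; pred: 24+13-7=30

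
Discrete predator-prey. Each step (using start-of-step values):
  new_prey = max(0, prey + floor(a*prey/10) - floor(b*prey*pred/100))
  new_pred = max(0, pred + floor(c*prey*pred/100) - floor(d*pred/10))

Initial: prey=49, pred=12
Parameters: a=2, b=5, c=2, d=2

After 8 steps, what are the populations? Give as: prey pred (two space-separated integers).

Step 1: prey: 49+9-29=29; pred: 12+11-2=21
Step 2: prey: 29+5-30=4; pred: 21+12-4=29
Step 3: prey: 4+0-5=0; pred: 29+2-5=26
Step 4: prey: 0+0-0=0; pred: 26+0-5=21
Step 5: prey: 0+0-0=0; pred: 21+0-4=17
Step 6: prey: 0+0-0=0; pred: 17+0-3=14
Step 7: prey: 0+0-0=0; pred: 14+0-2=12
Step 8: prey: 0+0-0=0; pred: 12+0-2=10

Answer: 0 10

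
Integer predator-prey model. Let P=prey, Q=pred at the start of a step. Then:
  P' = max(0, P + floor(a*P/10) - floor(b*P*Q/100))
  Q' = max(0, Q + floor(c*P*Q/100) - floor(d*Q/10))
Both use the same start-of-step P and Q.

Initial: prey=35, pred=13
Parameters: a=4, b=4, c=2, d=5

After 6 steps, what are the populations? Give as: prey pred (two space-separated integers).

Step 1: prey: 35+14-18=31; pred: 13+9-6=16
Step 2: prey: 31+12-19=24; pred: 16+9-8=17
Step 3: prey: 24+9-16=17; pred: 17+8-8=17
Step 4: prey: 17+6-11=12; pred: 17+5-8=14
Step 5: prey: 12+4-6=10; pred: 14+3-7=10
Step 6: prey: 10+4-4=10; pred: 10+2-5=7

Answer: 10 7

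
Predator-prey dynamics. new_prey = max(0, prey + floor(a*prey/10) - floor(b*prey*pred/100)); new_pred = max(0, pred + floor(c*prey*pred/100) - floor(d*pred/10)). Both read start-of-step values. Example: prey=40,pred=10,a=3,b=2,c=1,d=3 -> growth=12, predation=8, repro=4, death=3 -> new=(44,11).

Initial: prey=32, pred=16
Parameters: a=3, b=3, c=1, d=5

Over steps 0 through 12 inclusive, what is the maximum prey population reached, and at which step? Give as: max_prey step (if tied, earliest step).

Answer: 107 12

Derivation:
Step 1: prey: 32+9-15=26; pred: 16+5-8=13
Step 2: prey: 26+7-10=23; pred: 13+3-6=10
Step 3: prey: 23+6-6=23; pred: 10+2-5=7
Step 4: prey: 23+6-4=25; pred: 7+1-3=5
Step 5: prey: 25+7-3=29; pred: 5+1-2=4
Step 6: prey: 29+8-3=34; pred: 4+1-2=3
Step 7: prey: 34+10-3=41; pred: 3+1-1=3
Step 8: prey: 41+12-3=50; pred: 3+1-1=3
Step 9: prey: 50+15-4=61; pred: 3+1-1=3
Step 10: prey: 61+18-5=74; pred: 3+1-1=3
Step 11: prey: 74+22-6=90; pred: 3+2-1=4
Step 12: prey: 90+27-10=107; pred: 4+3-2=5
Max prey = 107 at step 12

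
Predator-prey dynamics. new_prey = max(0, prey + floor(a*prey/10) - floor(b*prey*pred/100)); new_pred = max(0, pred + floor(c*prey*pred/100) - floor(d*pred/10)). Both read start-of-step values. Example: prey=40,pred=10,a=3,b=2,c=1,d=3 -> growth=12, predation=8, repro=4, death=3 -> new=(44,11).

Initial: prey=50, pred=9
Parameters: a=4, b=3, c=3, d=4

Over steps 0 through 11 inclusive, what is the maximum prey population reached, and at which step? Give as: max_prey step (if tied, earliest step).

Answer: 57 1

Derivation:
Step 1: prey: 50+20-13=57; pred: 9+13-3=19
Step 2: prey: 57+22-32=47; pred: 19+32-7=44
Step 3: prey: 47+18-62=3; pred: 44+62-17=89
Step 4: prey: 3+1-8=0; pred: 89+8-35=62
Step 5: prey: 0+0-0=0; pred: 62+0-24=38
Step 6: prey: 0+0-0=0; pred: 38+0-15=23
Step 7: prey: 0+0-0=0; pred: 23+0-9=14
Step 8: prey: 0+0-0=0; pred: 14+0-5=9
Step 9: prey: 0+0-0=0; pred: 9+0-3=6
Step 10: prey: 0+0-0=0; pred: 6+0-2=4
Step 11: prey: 0+0-0=0; pred: 4+0-1=3
Max prey = 57 at step 1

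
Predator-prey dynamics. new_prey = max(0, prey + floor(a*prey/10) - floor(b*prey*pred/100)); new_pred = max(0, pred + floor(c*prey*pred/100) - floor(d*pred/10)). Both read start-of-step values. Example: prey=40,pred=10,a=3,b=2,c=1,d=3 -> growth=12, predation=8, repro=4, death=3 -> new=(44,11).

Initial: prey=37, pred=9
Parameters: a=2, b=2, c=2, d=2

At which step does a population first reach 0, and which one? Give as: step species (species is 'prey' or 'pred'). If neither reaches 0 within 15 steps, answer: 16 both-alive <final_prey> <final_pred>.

Answer: 16 both-alive 1 8

Derivation:
Step 1: prey: 37+7-6=38; pred: 9+6-1=14
Step 2: prey: 38+7-10=35; pred: 14+10-2=22
Step 3: prey: 35+7-15=27; pred: 22+15-4=33
Step 4: prey: 27+5-17=15; pred: 33+17-6=44
Step 5: prey: 15+3-13=5; pred: 44+13-8=49
Step 6: prey: 5+1-4=2; pred: 49+4-9=44
Step 7: prey: 2+0-1=1; pred: 44+1-8=37
Step 8: prey: 1+0-0=1; pred: 37+0-7=30
Step 9: prey: 1+0-0=1; pred: 30+0-6=24
Step 10: prey: 1+0-0=1; pred: 24+0-4=20
Step 11: prey: 1+0-0=1; pred: 20+0-4=16
Step 12: prey: 1+0-0=1; pred: 16+0-3=13
Step 13: prey: 1+0-0=1; pred: 13+0-2=11
Step 14: prey: 1+0-0=1; pred: 11+0-2=9
Step 15: prey: 1+0-0=1; pred: 9+0-1=8
No extinction within 15 steps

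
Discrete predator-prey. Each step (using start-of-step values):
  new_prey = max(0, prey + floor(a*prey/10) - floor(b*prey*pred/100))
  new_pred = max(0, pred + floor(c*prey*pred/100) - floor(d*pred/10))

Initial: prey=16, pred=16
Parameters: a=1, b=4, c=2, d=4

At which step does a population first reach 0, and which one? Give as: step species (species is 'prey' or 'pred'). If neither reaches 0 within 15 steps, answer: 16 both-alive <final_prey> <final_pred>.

Step 1: prey: 16+1-10=7; pred: 16+5-6=15
Step 2: prey: 7+0-4=3; pred: 15+2-6=11
Step 3: prey: 3+0-1=2; pred: 11+0-4=7
Step 4: prey: 2+0-0=2; pred: 7+0-2=5
Step 5: prey: 2+0-0=2; pred: 5+0-2=3
Step 6: prey: 2+0-0=2; pred: 3+0-1=2
Step 7: prey: 2+0-0=2; pred: 2+0-0=2
Steps 8-15: state stable at prey=2, pred=2 (no change)
No extinction within 15 steps

Answer: 16 both-alive 2 2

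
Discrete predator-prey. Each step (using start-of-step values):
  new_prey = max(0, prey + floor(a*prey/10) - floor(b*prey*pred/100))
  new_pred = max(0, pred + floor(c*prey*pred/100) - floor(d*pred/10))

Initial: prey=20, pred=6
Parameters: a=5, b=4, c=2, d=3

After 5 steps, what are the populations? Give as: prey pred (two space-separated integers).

Answer: 35 25

Derivation:
Step 1: prey: 20+10-4=26; pred: 6+2-1=7
Step 2: prey: 26+13-7=32; pred: 7+3-2=8
Step 3: prey: 32+16-10=38; pred: 8+5-2=11
Step 4: prey: 38+19-16=41; pred: 11+8-3=16
Step 5: prey: 41+20-26=35; pred: 16+13-4=25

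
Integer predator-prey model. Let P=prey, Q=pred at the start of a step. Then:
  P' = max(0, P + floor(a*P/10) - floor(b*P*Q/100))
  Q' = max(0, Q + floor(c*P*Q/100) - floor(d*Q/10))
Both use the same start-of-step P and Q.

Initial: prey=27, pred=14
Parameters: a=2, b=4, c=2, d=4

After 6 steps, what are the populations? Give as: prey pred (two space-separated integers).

Step 1: prey: 27+5-15=17; pred: 14+7-5=16
Step 2: prey: 17+3-10=10; pred: 16+5-6=15
Step 3: prey: 10+2-6=6; pred: 15+3-6=12
Step 4: prey: 6+1-2=5; pred: 12+1-4=9
Step 5: prey: 5+1-1=5; pred: 9+0-3=6
Step 6: prey: 5+1-1=5; pred: 6+0-2=4

Answer: 5 4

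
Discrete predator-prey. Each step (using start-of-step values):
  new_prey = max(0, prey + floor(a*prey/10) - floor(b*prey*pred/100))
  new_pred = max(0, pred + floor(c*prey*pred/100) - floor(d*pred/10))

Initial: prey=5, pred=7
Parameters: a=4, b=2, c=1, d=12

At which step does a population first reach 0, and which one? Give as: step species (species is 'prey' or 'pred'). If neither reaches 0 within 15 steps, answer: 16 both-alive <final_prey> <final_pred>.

Step 1: prey: 5+2-0=7; pred: 7+0-8=0
First extinction: pred at step 1

Answer: 1 pred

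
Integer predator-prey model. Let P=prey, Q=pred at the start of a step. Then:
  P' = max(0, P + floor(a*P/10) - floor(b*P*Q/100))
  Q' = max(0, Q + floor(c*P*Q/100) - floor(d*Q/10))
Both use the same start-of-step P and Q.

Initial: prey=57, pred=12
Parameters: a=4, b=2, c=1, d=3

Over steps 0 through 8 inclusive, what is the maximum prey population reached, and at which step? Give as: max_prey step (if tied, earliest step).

Step 1: prey: 57+22-13=66; pred: 12+6-3=15
Step 2: prey: 66+26-19=73; pred: 15+9-4=20
Step 3: prey: 73+29-29=73; pred: 20+14-6=28
Step 4: prey: 73+29-40=62; pred: 28+20-8=40
Step 5: prey: 62+24-49=37; pred: 40+24-12=52
Step 6: prey: 37+14-38=13; pred: 52+19-15=56
Step 7: prey: 13+5-14=4; pred: 56+7-16=47
Step 8: prey: 4+1-3=2; pred: 47+1-14=34
Max prey = 73 at step 2

Answer: 73 2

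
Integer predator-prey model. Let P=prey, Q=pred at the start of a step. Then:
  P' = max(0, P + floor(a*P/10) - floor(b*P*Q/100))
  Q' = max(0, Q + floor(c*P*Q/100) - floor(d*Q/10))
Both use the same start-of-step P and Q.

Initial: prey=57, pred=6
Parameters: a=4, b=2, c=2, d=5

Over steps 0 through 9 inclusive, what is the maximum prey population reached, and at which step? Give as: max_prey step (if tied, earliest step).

Step 1: prey: 57+22-6=73; pred: 6+6-3=9
Step 2: prey: 73+29-13=89; pred: 9+13-4=18
Step 3: prey: 89+35-32=92; pred: 18+32-9=41
Step 4: prey: 92+36-75=53; pred: 41+75-20=96
Step 5: prey: 53+21-101=0; pred: 96+101-48=149
Step 6: prey: 0+0-0=0; pred: 149+0-74=75
Step 7: prey: 0+0-0=0; pred: 75+0-37=38
Step 8: prey: 0+0-0=0; pred: 38+0-19=19
Step 9: prey: 0+0-0=0; pred: 19+0-9=10
Max prey = 92 at step 3

Answer: 92 3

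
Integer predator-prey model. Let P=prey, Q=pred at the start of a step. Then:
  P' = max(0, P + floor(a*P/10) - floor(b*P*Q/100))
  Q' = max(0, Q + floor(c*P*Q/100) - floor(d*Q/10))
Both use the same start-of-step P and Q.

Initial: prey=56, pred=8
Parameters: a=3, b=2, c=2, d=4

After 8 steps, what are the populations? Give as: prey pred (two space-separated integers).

Answer: 0 18

Derivation:
Step 1: prey: 56+16-8=64; pred: 8+8-3=13
Step 2: prey: 64+19-16=67; pred: 13+16-5=24
Step 3: prey: 67+20-32=55; pred: 24+32-9=47
Step 4: prey: 55+16-51=20; pred: 47+51-18=80
Step 5: prey: 20+6-32=0; pred: 80+32-32=80
Step 6: prey: 0+0-0=0; pred: 80+0-32=48
Step 7: prey: 0+0-0=0; pred: 48+0-19=29
Step 8: prey: 0+0-0=0; pred: 29+0-11=18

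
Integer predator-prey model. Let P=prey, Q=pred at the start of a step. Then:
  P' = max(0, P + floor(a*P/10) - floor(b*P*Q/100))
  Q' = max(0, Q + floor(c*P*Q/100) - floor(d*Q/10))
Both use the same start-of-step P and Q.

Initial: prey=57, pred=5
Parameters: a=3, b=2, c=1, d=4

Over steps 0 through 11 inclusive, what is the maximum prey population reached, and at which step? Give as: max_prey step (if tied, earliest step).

Answer: 119 5

Derivation:
Step 1: prey: 57+17-5=69; pred: 5+2-2=5
Step 2: prey: 69+20-6=83; pred: 5+3-2=6
Step 3: prey: 83+24-9=98; pred: 6+4-2=8
Step 4: prey: 98+29-15=112; pred: 8+7-3=12
Step 5: prey: 112+33-26=119; pred: 12+13-4=21
Step 6: prey: 119+35-49=105; pred: 21+24-8=37
Step 7: prey: 105+31-77=59; pred: 37+38-14=61
Step 8: prey: 59+17-71=5; pred: 61+35-24=72
Step 9: prey: 5+1-7=0; pred: 72+3-28=47
Step 10: prey: 0+0-0=0; pred: 47+0-18=29
Step 11: prey: 0+0-0=0; pred: 29+0-11=18
Max prey = 119 at step 5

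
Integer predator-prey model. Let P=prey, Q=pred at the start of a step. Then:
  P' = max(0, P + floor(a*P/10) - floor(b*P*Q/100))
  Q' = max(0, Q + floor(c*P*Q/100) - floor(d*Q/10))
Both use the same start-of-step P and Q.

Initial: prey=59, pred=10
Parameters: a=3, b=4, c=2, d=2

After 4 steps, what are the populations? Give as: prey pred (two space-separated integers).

Answer: 0 40

Derivation:
Step 1: prey: 59+17-23=53; pred: 10+11-2=19
Step 2: prey: 53+15-40=28; pred: 19+20-3=36
Step 3: prey: 28+8-40=0; pred: 36+20-7=49
Step 4: prey: 0+0-0=0; pred: 49+0-9=40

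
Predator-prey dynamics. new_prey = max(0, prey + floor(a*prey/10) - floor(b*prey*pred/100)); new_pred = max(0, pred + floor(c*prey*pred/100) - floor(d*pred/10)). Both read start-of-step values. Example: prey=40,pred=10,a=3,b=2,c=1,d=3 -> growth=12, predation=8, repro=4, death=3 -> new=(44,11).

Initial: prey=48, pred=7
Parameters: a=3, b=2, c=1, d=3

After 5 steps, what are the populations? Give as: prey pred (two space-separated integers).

Step 1: prey: 48+14-6=56; pred: 7+3-2=8
Step 2: prey: 56+16-8=64; pred: 8+4-2=10
Step 3: prey: 64+19-12=71; pred: 10+6-3=13
Step 4: prey: 71+21-18=74; pred: 13+9-3=19
Step 5: prey: 74+22-28=68; pred: 19+14-5=28

Answer: 68 28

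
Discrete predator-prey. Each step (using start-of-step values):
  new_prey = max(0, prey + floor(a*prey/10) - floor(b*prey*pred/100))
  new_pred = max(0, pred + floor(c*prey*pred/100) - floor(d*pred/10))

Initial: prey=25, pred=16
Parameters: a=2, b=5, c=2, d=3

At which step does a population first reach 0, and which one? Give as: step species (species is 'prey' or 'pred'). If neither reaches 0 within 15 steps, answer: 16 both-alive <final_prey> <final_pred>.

Answer: 16 both-alive 1 3

Derivation:
Step 1: prey: 25+5-20=10; pred: 16+8-4=20
Step 2: prey: 10+2-10=2; pred: 20+4-6=18
Step 3: prey: 2+0-1=1; pred: 18+0-5=13
Step 4: prey: 1+0-0=1; pred: 13+0-3=10
Step 5: prey: 1+0-0=1; pred: 10+0-3=7
Step 6: prey: 1+0-0=1; pred: 7+0-2=5
Step 7: prey: 1+0-0=1; pred: 5+0-1=4
Step 8: prey: 1+0-0=1; pred: 4+0-1=3
Step 9: prey: 1+0-0=1; pred: 3+0-0=3
Steps 10-15: state stable at prey=1, pred=3 (no change)
No extinction within 15 steps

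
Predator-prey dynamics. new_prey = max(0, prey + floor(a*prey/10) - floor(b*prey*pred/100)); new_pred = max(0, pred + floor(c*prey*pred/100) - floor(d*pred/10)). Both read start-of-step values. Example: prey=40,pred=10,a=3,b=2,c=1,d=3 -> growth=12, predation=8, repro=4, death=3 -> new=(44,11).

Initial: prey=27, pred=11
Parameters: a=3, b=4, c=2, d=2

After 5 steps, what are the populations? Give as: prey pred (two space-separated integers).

Answer: 2 19

Derivation:
Step 1: prey: 27+8-11=24; pred: 11+5-2=14
Step 2: prey: 24+7-13=18; pred: 14+6-2=18
Step 3: prey: 18+5-12=11; pred: 18+6-3=21
Step 4: prey: 11+3-9=5; pred: 21+4-4=21
Step 5: prey: 5+1-4=2; pred: 21+2-4=19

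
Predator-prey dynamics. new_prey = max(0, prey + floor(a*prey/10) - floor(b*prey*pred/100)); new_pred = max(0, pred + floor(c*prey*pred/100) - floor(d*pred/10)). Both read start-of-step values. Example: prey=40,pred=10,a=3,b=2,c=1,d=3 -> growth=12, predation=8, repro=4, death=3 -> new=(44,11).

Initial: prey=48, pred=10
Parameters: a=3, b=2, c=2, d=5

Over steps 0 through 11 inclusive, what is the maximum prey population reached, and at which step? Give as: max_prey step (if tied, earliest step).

Step 1: prey: 48+14-9=53; pred: 10+9-5=14
Step 2: prey: 53+15-14=54; pred: 14+14-7=21
Step 3: prey: 54+16-22=48; pred: 21+22-10=33
Step 4: prey: 48+14-31=31; pred: 33+31-16=48
Step 5: prey: 31+9-29=11; pred: 48+29-24=53
Step 6: prey: 11+3-11=3; pred: 53+11-26=38
Step 7: prey: 3+0-2=1; pred: 38+2-19=21
Step 8: prey: 1+0-0=1; pred: 21+0-10=11
Step 9: prey: 1+0-0=1; pred: 11+0-5=6
Step 10: prey: 1+0-0=1; pred: 6+0-3=3
Step 11: prey: 1+0-0=1; pred: 3+0-1=2
Max prey = 54 at step 2

Answer: 54 2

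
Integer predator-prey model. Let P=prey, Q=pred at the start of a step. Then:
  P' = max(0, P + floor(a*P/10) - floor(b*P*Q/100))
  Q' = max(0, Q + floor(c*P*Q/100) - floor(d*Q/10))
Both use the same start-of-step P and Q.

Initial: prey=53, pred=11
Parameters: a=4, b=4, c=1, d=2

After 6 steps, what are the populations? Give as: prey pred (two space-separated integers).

Answer: 3 21

Derivation:
Step 1: prey: 53+21-23=51; pred: 11+5-2=14
Step 2: prey: 51+20-28=43; pred: 14+7-2=19
Step 3: prey: 43+17-32=28; pred: 19+8-3=24
Step 4: prey: 28+11-26=13; pred: 24+6-4=26
Step 5: prey: 13+5-13=5; pred: 26+3-5=24
Step 6: prey: 5+2-4=3; pred: 24+1-4=21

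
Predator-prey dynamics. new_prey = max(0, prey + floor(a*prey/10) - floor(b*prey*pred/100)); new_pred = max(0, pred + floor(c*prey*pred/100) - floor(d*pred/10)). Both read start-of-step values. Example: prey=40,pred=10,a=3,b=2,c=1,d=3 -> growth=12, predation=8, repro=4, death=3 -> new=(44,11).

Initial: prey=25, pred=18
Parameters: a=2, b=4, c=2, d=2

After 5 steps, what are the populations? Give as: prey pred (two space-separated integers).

Answer: 0 14

Derivation:
Step 1: prey: 25+5-18=12; pred: 18+9-3=24
Step 2: prey: 12+2-11=3; pred: 24+5-4=25
Step 3: prey: 3+0-3=0; pred: 25+1-5=21
Step 4: prey: 0+0-0=0; pred: 21+0-4=17
Step 5: prey: 0+0-0=0; pred: 17+0-3=14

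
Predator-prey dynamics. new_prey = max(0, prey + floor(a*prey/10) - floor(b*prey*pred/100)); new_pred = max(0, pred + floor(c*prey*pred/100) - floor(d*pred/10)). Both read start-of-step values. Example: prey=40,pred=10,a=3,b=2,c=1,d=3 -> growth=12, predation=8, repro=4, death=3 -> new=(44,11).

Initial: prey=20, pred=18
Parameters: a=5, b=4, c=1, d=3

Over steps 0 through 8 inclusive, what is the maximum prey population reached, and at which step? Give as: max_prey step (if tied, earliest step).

Answer: 31 8

Derivation:
Step 1: prey: 20+10-14=16; pred: 18+3-5=16
Step 2: prey: 16+8-10=14; pred: 16+2-4=14
Step 3: prey: 14+7-7=14; pred: 14+1-4=11
Step 4: prey: 14+7-6=15; pred: 11+1-3=9
Step 5: prey: 15+7-5=17; pred: 9+1-2=8
Step 6: prey: 17+8-5=20; pred: 8+1-2=7
Step 7: prey: 20+10-5=25; pred: 7+1-2=6
Step 8: prey: 25+12-6=31; pred: 6+1-1=6
Max prey = 31 at step 8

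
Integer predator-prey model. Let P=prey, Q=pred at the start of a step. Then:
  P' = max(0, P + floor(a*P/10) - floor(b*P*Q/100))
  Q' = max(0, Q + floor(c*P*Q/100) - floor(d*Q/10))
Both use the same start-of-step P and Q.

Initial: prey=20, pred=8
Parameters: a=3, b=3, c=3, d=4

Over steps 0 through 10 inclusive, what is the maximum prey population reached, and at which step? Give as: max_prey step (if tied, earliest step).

Step 1: prey: 20+6-4=22; pred: 8+4-3=9
Step 2: prey: 22+6-5=23; pred: 9+5-3=11
Step 3: prey: 23+6-7=22; pred: 11+7-4=14
Step 4: prey: 22+6-9=19; pred: 14+9-5=18
Step 5: prey: 19+5-10=14; pred: 18+10-7=21
Step 6: prey: 14+4-8=10; pred: 21+8-8=21
Step 7: prey: 10+3-6=7; pred: 21+6-8=19
Step 8: prey: 7+2-3=6; pred: 19+3-7=15
Step 9: prey: 6+1-2=5; pred: 15+2-6=11
Step 10: prey: 5+1-1=5; pred: 11+1-4=8
Max prey = 23 at step 2

Answer: 23 2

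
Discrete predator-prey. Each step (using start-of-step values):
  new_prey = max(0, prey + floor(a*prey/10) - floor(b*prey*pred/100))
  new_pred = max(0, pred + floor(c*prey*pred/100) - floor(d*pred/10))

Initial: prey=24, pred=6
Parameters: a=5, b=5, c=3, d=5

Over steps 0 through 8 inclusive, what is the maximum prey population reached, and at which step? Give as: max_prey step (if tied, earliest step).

Answer: 33 2

Derivation:
Step 1: prey: 24+12-7=29; pred: 6+4-3=7
Step 2: prey: 29+14-10=33; pred: 7+6-3=10
Step 3: prey: 33+16-16=33; pred: 10+9-5=14
Step 4: prey: 33+16-23=26; pred: 14+13-7=20
Step 5: prey: 26+13-26=13; pred: 20+15-10=25
Step 6: prey: 13+6-16=3; pred: 25+9-12=22
Step 7: prey: 3+1-3=1; pred: 22+1-11=12
Step 8: prey: 1+0-0=1; pred: 12+0-6=6
Max prey = 33 at step 2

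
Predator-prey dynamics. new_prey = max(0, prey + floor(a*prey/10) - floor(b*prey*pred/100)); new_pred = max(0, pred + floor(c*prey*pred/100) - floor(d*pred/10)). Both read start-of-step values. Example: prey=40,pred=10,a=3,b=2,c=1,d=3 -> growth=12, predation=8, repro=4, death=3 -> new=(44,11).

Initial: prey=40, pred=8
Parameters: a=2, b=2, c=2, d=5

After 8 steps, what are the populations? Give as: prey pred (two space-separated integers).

Answer: 9 17

Derivation:
Step 1: prey: 40+8-6=42; pred: 8+6-4=10
Step 2: prey: 42+8-8=42; pred: 10+8-5=13
Step 3: prey: 42+8-10=40; pred: 13+10-6=17
Step 4: prey: 40+8-13=35; pred: 17+13-8=22
Step 5: prey: 35+7-15=27; pred: 22+15-11=26
Step 6: prey: 27+5-14=18; pred: 26+14-13=27
Step 7: prey: 18+3-9=12; pred: 27+9-13=23
Step 8: prey: 12+2-5=9; pred: 23+5-11=17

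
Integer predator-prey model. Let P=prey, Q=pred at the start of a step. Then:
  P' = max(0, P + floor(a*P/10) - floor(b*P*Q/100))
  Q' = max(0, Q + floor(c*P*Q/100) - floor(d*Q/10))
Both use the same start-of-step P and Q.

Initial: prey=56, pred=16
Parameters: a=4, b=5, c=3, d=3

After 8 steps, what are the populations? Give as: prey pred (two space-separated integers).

Step 1: prey: 56+22-44=34; pred: 16+26-4=38
Step 2: prey: 34+13-64=0; pred: 38+38-11=65
Step 3: prey: 0+0-0=0; pred: 65+0-19=46
Step 4: prey: 0+0-0=0; pred: 46+0-13=33
Step 5: prey: 0+0-0=0; pred: 33+0-9=24
Step 6: prey: 0+0-0=0; pred: 24+0-7=17
Step 7: prey: 0+0-0=0; pred: 17+0-5=12
Step 8: prey: 0+0-0=0; pred: 12+0-3=9

Answer: 0 9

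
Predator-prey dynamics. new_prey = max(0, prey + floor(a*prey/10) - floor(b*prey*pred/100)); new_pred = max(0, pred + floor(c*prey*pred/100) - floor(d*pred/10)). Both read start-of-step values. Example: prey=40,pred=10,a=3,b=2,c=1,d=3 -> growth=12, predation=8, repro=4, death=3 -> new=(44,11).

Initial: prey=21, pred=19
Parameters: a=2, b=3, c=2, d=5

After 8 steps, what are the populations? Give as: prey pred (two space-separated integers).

Step 1: prey: 21+4-11=14; pred: 19+7-9=17
Step 2: prey: 14+2-7=9; pred: 17+4-8=13
Step 3: prey: 9+1-3=7; pred: 13+2-6=9
Step 4: prey: 7+1-1=7; pred: 9+1-4=6
Step 5: prey: 7+1-1=7; pred: 6+0-3=3
Step 6: prey: 7+1-0=8; pred: 3+0-1=2
Step 7: prey: 8+1-0=9; pred: 2+0-1=1
Step 8: prey: 9+1-0=10; pred: 1+0-0=1

Answer: 10 1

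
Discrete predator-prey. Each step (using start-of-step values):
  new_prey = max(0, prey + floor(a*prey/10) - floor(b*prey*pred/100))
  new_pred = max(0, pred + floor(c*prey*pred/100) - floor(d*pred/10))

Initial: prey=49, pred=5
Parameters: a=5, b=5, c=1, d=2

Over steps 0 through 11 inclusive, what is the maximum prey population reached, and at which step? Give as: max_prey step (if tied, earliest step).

Step 1: prey: 49+24-12=61; pred: 5+2-1=6
Step 2: prey: 61+30-18=73; pred: 6+3-1=8
Step 3: prey: 73+36-29=80; pred: 8+5-1=12
Step 4: prey: 80+40-48=72; pred: 12+9-2=19
Step 5: prey: 72+36-68=40; pred: 19+13-3=29
Step 6: prey: 40+20-58=2; pred: 29+11-5=35
Step 7: prey: 2+1-3=0; pred: 35+0-7=28
Step 8: prey: 0+0-0=0; pred: 28+0-5=23
Step 9: prey: 0+0-0=0; pred: 23+0-4=19
Step 10: prey: 0+0-0=0; pred: 19+0-3=16
Step 11: prey: 0+0-0=0; pred: 16+0-3=13
Max prey = 80 at step 3

Answer: 80 3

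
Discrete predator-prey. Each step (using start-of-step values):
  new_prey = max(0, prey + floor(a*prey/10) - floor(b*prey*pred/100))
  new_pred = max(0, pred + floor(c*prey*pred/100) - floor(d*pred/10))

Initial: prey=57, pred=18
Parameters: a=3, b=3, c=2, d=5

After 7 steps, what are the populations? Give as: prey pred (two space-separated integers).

Step 1: prey: 57+17-30=44; pred: 18+20-9=29
Step 2: prey: 44+13-38=19; pred: 29+25-14=40
Step 3: prey: 19+5-22=2; pred: 40+15-20=35
Step 4: prey: 2+0-2=0; pred: 35+1-17=19
Step 5: prey: 0+0-0=0; pred: 19+0-9=10
Step 6: prey: 0+0-0=0; pred: 10+0-5=5
Step 7: prey: 0+0-0=0; pred: 5+0-2=3

Answer: 0 3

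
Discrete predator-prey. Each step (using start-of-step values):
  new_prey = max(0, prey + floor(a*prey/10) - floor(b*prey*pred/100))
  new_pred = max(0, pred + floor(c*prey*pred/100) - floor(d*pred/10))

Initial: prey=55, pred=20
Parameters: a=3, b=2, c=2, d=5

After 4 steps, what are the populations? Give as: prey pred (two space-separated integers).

Step 1: prey: 55+16-22=49; pred: 20+22-10=32
Step 2: prey: 49+14-31=32; pred: 32+31-16=47
Step 3: prey: 32+9-30=11; pred: 47+30-23=54
Step 4: prey: 11+3-11=3; pred: 54+11-27=38

Answer: 3 38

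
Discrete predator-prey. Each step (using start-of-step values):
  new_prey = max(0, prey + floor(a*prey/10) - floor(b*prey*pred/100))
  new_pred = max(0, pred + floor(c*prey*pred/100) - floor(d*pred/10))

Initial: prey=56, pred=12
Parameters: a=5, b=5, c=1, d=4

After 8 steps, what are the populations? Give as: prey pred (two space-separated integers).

Step 1: prey: 56+28-33=51; pred: 12+6-4=14
Step 2: prey: 51+25-35=41; pred: 14+7-5=16
Step 3: prey: 41+20-32=29; pred: 16+6-6=16
Step 4: prey: 29+14-23=20; pred: 16+4-6=14
Step 5: prey: 20+10-14=16; pred: 14+2-5=11
Step 6: prey: 16+8-8=16; pred: 11+1-4=8
Step 7: prey: 16+8-6=18; pred: 8+1-3=6
Step 8: prey: 18+9-5=22; pred: 6+1-2=5

Answer: 22 5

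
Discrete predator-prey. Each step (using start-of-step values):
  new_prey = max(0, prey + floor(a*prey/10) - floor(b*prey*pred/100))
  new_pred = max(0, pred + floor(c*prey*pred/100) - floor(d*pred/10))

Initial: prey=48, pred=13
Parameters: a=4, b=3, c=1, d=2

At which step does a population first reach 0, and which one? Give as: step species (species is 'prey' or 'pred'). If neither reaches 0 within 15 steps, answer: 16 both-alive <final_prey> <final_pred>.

Step 1: prey: 48+19-18=49; pred: 13+6-2=17
Step 2: prey: 49+19-24=44; pred: 17+8-3=22
Step 3: prey: 44+17-29=32; pred: 22+9-4=27
Step 4: prey: 32+12-25=19; pred: 27+8-5=30
Step 5: prey: 19+7-17=9; pred: 30+5-6=29
Step 6: prey: 9+3-7=5; pred: 29+2-5=26
Step 7: prey: 5+2-3=4; pred: 26+1-5=22
Step 8: prey: 4+1-2=3; pred: 22+0-4=18
Step 9: prey: 3+1-1=3; pred: 18+0-3=15
Step 10: prey: 3+1-1=3; pred: 15+0-3=12
Step 11: prey: 3+1-1=3; pred: 12+0-2=10
Step 12: prey: 3+1-0=4; pred: 10+0-2=8
Step 13: prey: 4+1-0=5; pred: 8+0-1=7
Step 14: prey: 5+2-1=6; pred: 7+0-1=6
Step 15: prey: 6+2-1=7; pred: 6+0-1=5
No extinction within 15 steps

Answer: 16 both-alive 7 5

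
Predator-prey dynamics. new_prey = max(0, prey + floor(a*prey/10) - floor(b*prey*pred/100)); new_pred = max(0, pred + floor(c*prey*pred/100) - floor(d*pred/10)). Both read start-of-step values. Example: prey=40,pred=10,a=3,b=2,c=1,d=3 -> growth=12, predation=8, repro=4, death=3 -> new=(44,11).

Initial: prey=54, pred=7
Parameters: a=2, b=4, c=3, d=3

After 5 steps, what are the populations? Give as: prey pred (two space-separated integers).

Step 1: prey: 54+10-15=49; pred: 7+11-2=16
Step 2: prey: 49+9-31=27; pred: 16+23-4=35
Step 3: prey: 27+5-37=0; pred: 35+28-10=53
Step 4: prey: 0+0-0=0; pred: 53+0-15=38
Step 5: prey: 0+0-0=0; pred: 38+0-11=27

Answer: 0 27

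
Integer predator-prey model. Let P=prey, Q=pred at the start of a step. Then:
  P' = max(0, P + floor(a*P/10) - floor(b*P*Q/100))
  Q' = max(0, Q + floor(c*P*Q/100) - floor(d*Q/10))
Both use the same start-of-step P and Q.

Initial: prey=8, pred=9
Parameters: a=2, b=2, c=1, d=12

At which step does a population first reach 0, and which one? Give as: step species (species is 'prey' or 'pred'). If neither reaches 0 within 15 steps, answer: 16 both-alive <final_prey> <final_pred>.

Step 1: prey: 8+1-1=8; pred: 9+0-10=0
First extinction: pred at step 1

Answer: 1 pred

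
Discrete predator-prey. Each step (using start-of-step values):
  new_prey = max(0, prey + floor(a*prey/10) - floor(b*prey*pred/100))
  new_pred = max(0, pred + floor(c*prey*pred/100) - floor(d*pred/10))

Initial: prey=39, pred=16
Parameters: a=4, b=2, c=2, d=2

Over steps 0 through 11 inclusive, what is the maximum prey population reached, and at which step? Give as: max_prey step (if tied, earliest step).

Answer: 42 1

Derivation:
Step 1: prey: 39+15-12=42; pred: 16+12-3=25
Step 2: prey: 42+16-21=37; pred: 25+21-5=41
Step 3: prey: 37+14-30=21; pred: 41+30-8=63
Step 4: prey: 21+8-26=3; pred: 63+26-12=77
Step 5: prey: 3+1-4=0; pred: 77+4-15=66
Step 6: prey: 0+0-0=0; pred: 66+0-13=53
Step 7: prey: 0+0-0=0; pred: 53+0-10=43
Step 8: prey: 0+0-0=0; pred: 43+0-8=35
Step 9: prey: 0+0-0=0; pred: 35+0-7=28
Step 10: prey: 0+0-0=0; pred: 28+0-5=23
Step 11: prey: 0+0-0=0; pred: 23+0-4=19
Max prey = 42 at step 1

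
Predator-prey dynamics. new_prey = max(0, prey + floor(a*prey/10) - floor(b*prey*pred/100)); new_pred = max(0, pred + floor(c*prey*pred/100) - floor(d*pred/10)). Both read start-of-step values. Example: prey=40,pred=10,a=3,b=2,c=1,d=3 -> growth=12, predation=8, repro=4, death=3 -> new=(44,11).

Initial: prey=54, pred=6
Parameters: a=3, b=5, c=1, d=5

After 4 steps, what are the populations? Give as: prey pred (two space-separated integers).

Answer: 54 6

Derivation:
Step 1: prey: 54+16-16=54; pred: 6+3-3=6
Step 2: prey: 54+16-16=54; pred: 6+3-3=6
Step 3: prey: 54+16-16=54; pred: 6+3-3=6
Step 4: prey: 54+16-16=54; pred: 6+3-3=6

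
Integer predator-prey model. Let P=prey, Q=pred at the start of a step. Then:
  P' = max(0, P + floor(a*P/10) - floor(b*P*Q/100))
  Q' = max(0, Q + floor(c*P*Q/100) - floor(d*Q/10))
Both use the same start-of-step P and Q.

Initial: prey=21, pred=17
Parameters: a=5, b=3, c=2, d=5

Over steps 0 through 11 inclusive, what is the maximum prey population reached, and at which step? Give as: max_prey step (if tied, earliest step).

Answer: 46 8

Derivation:
Step 1: prey: 21+10-10=21; pred: 17+7-8=16
Step 2: prey: 21+10-10=21; pred: 16+6-8=14
Step 3: prey: 21+10-8=23; pred: 14+5-7=12
Step 4: prey: 23+11-8=26; pred: 12+5-6=11
Step 5: prey: 26+13-8=31; pred: 11+5-5=11
Step 6: prey: 31+15-10=36; pred: 11+6-5=12
Step 7: prey: 36+18-12=42; pred: 12+8-6=14
Step 8: prey: 42+21-17=46; pred: 14+11-7=18
Step 9: prey: 46+23-24=45; pred: 18+16-9=25
Step 10: prey: 45+22-33=34; pred: 25+22-12=35
Step 11: prey: 34+17-35=16; pred: 35+23-17=41
Max prey = 46 at step 8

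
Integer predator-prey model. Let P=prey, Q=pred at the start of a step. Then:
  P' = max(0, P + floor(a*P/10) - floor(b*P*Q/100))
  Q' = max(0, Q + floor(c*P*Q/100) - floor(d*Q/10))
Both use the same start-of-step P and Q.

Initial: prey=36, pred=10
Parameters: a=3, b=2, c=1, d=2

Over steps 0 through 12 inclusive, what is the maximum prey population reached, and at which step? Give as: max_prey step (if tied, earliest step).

Step 1: prey: 36+10-7=39; pred: 10+3-2=11
Step 2: prey: 39+11-8=42; pred: 11+4-2=13
Step 3: prey: 42+12-10=44; pred: 13+5-2=16
Step 4: prey: 44+13-14=43; pred: 16+7-3=20
Step 5: prey: 43+12-17=38; pred: 20+8-4=24
Step 6: prey: 38+11-18=31; pred: 24+9-4=29
Step 7: prey: 31+9-17=23; pred: 29+8-5=32
Step 8: prey: 23+6-14=15; pred: 32+7-6=33
Step 9: prey: 15+4-9=10; pred: 33+4-6=31
Step 10: prey: 10+3-6=7; pred: 31+3-6=28
Step 11: prey: 7+2-3=6; pred: 28+1-5=24
Step 12: prey: 6+1-2=5; pred: 24+1-4=21
Max prey = 44 at step 3

Answer: 44 3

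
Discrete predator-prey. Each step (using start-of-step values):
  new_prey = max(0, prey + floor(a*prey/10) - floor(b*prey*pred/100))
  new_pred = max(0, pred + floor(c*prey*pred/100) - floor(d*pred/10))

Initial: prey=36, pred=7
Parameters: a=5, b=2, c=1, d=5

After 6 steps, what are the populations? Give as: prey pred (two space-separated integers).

Step 1: prey: 36+18-5=49; pred: 7+2-3=6
Step 2: prey: 49+24-5=68; pred: 6+2-3=5
Step 3: prey: 68+34-6=96; pred: 5+3-2=6
Step 4: prey: 96+48-11=133; pred: 6+5-3=8
Step 5: prey: 133+66-21=178; pred: 8+10-4=14
Step 6: prey: 178+89-49=218; pred: 14+24-7=31

Answer: 218 31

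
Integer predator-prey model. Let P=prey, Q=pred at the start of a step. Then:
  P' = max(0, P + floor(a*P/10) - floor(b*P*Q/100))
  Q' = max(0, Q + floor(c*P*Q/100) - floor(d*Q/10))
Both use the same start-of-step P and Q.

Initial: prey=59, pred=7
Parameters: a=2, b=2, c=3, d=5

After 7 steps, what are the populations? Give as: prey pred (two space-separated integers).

Answer: 0 13

Derivation:
Step 1: prey: 59+11-8=62; pred: 7+12-3=16
Step 2: prey: 62+12-19=55; pred: 16+29-8=37
Step 3: prey: 55+11-40=26; pred: 37+61-18=80
Step 4: prey: 26+5-41=0; pred: 80+62-40=102
Step 5: prey: 0+0-0=0; pred: 102+0-51=51
Step 6: prey: 0+0-0=0; pred: 51+0-25=26
Step 7: prey: 0+0-0=0; pred: 26+0-13=13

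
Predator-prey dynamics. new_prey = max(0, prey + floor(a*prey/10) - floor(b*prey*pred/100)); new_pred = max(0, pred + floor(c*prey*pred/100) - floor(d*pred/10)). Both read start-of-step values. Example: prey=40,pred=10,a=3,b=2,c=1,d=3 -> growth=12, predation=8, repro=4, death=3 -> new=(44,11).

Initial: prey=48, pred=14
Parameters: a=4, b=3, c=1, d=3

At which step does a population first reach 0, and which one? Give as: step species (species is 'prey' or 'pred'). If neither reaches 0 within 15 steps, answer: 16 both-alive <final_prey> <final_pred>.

Step 1: prey: 48+19-20=47; pred: 14+6-4=16
Step 2: prey: 47+18-22=43; pred: 16+7-4=19
Step 3: prey: 43+17-24=36; pred: 19+8-5=22
Step 4: prey: 36+14-23=27; pred: 22+7-6=23
Step 5: prey: 27+10-18=19; pred: 23+6-6=23
Step 6: prey: 19+7-13=13; pred: 23+4-6=21
Step 7: prey: 13+5-8=10; pred: 21+2-6=17
Step 8: prey: 10+4-5=9; pred: 17+1-5=13
Step 9: prey: 9+3-3=9; pred: 13+1-3=11
Step 10: prey: 9+3-2=10; pred: 11+0-3=8
Step 11: prey: 10+4-2=12; pred: 8+0-2=6
Step 12: prey: 12+4-2=14; pred: 6+0-1=5
Step 13: prey: 14+5-2=17; pred: 5+0-1=4
Step 14: prey: 17+6-2=21; pred: 4+0-1=3
Step 15: prey: 21+8-1=28; pred: 3+0-0=3
No extinction within 15 steps

Answer: 16 both-alive 28 3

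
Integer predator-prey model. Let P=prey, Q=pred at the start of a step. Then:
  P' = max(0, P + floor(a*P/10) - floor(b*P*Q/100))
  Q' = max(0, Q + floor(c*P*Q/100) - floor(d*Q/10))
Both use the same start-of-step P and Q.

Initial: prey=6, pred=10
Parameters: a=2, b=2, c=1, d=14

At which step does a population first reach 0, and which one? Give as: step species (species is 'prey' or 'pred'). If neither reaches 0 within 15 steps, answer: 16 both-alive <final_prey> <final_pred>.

Answer: 1 pred

Derivation:
Step 1: prey: 6+1-1=6; pred: 10+0-14=0
First extinction: pred at step 1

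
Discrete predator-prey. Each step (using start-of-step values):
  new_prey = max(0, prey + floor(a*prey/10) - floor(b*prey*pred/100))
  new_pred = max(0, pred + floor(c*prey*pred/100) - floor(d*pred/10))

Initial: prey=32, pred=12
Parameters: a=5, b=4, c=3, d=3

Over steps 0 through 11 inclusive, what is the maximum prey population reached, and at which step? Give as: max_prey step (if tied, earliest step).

Answer: 33 1

Derivation:
Step 1: prey: 32+16-15=33; pred: 12+11-3=20
Step 2: prey: 33+16-26=23; pred: 20+19-6=33
Step 3: prey: 23+11-30=4; pred: 33+22-9=46
Step 4: prey: 4+2-7=0; pred: 46+5-13=38
Step 5: prey: 0+0-0=0; pred: 38+0-11=27
Step 6: prey: 0+0-0=0; pred: 27+0-8=19
Step 7: prey: 0+0-0=0; pred: 19+0-5=14
Step 8: prey: 0+0-0=0; pred: 14+0-4=10
Step 9: prey: 0+0-0=0; pred: 10+0-3=7
Step 10: prey: 0+0-0=0; pred: 7+0-2=5
Step 11: prey: 0+0-0=0; pred: 5+0-1=4
Max prey = 33 at step 1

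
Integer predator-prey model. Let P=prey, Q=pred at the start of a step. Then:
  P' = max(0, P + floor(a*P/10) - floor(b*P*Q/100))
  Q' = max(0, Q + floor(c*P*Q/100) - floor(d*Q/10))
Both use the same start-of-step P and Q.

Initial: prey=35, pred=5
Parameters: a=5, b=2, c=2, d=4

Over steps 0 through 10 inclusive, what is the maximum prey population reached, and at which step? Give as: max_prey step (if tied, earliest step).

Step 1: prey: 35+17-3=49; pred: 5+3-2=6
Step 2: prey: 49+24-5=68; pred: 6+5-2=9
Step 3: prey: 68+34-12=90; pred: 9+12-3=18
Step 4: prey: 90+45-32=103; pred: 18+32-7=43
Step 5: prey: 103+51-88=66; pred: 43+88-17=114
Step 6: prey: 66+33-150=0; pred: 114+150-45=219
Step 7: prey: 0+0-0=0; pred: 219+0-87=132
Step 8: prey: 0+0-0=0; pred: 132+0-52=80
Step 9: prey: 0+0-0=0; pred: 80+0-32=48
Step 10: prey: 0+0-0=0; pred: 48+0-19=29
Max prey = 103 at step 4

Answer: 103 4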